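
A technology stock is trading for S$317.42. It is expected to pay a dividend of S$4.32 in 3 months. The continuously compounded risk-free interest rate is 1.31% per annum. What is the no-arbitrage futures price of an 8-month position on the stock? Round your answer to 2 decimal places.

S$315.86

PV(dividends) I = 4.32·e^(−0.0131·3/12)
I = 4.3059
F = (S − I)·e^(rT) = (317.42 − 4.3059) · e^(0.0131·8/12)
= 313.1141 · e^0.008733 = 313.1141 × 1.008771 = S$315.86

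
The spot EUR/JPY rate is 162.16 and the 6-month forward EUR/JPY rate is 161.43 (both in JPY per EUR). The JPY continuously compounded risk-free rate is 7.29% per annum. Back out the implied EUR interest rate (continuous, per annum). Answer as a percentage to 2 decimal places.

F = S·e^((r_JPY − r_EUR)T) ⇒ r_EUR = r_JPY − ln(F/S)/T
ln(161.43/162.16) = -0.004512; /(6/12) = -0.009024
r_EUR = 0.0729 + 0.009024 = 0.081924
r_EUR = 8.19%

8.19%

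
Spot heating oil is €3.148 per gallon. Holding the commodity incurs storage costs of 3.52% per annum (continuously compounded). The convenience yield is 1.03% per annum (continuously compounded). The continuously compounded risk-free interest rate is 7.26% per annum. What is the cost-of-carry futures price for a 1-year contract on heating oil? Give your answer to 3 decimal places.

Net carry = r + u − y = 0.0726 + 0.0352 − 0.0103 = 0.0975
F = S·e^((r+u−y)T) = 3.148 · e^(0.0975 × 12/12) = 3.148 · e^0.097500
= 3.148 × 1.102411 = €3.470 per gallon

€3.470 per gallon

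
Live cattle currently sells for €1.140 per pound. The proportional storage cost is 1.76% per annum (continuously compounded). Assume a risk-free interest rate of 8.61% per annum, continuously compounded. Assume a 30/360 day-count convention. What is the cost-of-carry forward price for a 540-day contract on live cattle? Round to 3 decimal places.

Net carry = r + u − y = 0.0861 + 0.0176 − 0.0000 = 0.1037
F = S·e^((r+u−y)T) = 1.140 · e^(0.1037 × 540/360) = 1.140 · e^0.155550
= 1.140 × 1.168300 = €1.332 per pound

€1.332 per pound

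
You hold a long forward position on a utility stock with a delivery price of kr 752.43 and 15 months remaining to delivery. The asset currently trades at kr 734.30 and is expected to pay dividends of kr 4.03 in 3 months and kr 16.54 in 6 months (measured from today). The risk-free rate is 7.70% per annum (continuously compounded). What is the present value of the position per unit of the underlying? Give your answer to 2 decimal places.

PV(remaining dividends) I = 4.03·e^(−0.0770·3/12) + 16.54·e^(−0.0770·6/12) = 19.8685
Current forward F = (S − I)·e^(rT) = (734.30 − 19.8685)·e^(0.0770·15/12) = 714.4315 × 1.101034 = 786.6134
Value (long) = (F − K)·e^(−rT) = (786.6134 − 752.43) × 0.908237 = 31.0466
Value = kr 31.05

kr 31.05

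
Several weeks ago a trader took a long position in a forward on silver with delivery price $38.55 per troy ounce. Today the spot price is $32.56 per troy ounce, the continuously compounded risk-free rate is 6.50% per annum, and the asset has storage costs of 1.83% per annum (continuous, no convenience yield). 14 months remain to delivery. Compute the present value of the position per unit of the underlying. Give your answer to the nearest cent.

Current fair forward for the remaining 14 months: F = S·e^((r + u)·T), (r + u) = 0.0650 + 0.0183 = 0.0833
F = 32.56 · e^(0.0833 × 14/12) = 32.56 × 1.102062 = 35.8831
Value of long forward = (F − K)·e^(−rT) = (35.8831 − 38.55) · e^(−0.0650·14/12)
= -2.6669 × 0.926971 = -2.47

-$2.47 per troy ounce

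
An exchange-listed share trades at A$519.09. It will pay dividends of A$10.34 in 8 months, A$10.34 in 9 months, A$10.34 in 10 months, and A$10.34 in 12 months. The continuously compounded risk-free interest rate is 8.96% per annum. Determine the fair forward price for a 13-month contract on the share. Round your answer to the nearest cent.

PV(dividends) I = 10.34·e^(−0.0896·8/12) + 10.34·e^(−0.0896·9/12) + 10.34·e^(−0.0896·10/12) + 10.34·e^(−0.0896·12/12)
I = 9.7404 + 9.6680 + 9.5961 + 9.4538 = 38.4583
F = (S − I)·e^(rT) = (519.09 − 38.4583) · e^(0.0896·13/12)
= 480.6317 · e^0.097067 = 480.6317 × 1.101934 = A$529.62

A$529.62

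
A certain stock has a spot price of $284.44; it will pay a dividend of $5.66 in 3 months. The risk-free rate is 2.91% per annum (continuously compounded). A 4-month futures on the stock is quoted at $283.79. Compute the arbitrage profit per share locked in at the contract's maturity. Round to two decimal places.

$2.25 per share

PV(dividends) I = 5.66·e^(−0.0291·3/12) = 5.6190
Fair futures F* = (S − I)·e^(rT) = (284.44 − 5.6190)·e^0.009700 = 278.8210 × 1.009747 = 281.5387
Market $283.79 > fair 281.5387: forward overpriced → cash-and-carry (borrow at r, buy the stock and collect the dividends, short the forward).
Profit at T = |F_mkt − F*| = |283.79 − 281.5387| = $2.25 per share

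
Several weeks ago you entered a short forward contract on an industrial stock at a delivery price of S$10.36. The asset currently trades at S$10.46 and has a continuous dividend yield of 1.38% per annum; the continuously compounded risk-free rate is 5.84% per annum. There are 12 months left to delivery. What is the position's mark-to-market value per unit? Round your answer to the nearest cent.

Current fair forward for the remaining 12 months: F = S·e^((r − q)·T), (r − q) = 0.0584 − 0.0138 = 0.0446
F = 10.46 · e^(0.0446 × 12/12) = 10.46 × 1.045610 = 10.9371
Value of long forward = (F − K)·e^(−rT) = (10.9371 − 10.36) · e^(−0.0584·12/12)
= 0.5771 × 0.943273 = 0.54
Short position value = −(long value) = -S$0.54

-S$0.54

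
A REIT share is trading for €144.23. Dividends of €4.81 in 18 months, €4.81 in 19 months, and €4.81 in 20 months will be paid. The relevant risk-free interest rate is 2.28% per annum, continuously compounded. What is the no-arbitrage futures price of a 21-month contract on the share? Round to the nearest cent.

PV(dividends) I = 4.81·e^(−0.0228·18/12) + 4.81·e^(−0.0228·19/12) + 4.81·e^(−0.0228·20/12)
I = 4.6483 + 4.6395 + 4.6306 = 13.9184
F = (S − I)·e^(rT) = (144.23 − 13.9184) · e^(0.0228·21/12)
= 130.3116 · e^0.039900 = 130.3116 × 1.040707 = €135.62

€135.62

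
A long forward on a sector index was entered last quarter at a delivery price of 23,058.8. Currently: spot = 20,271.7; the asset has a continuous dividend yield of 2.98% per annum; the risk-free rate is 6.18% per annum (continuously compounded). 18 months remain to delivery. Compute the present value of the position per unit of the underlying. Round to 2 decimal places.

-1631.82

Current fair forward for the remaining 18 months: F = S·e^((r − q)·T), (r − q) = 0.0618 − 0.0298 = 0.0320
F = 20271.7 · e^(0.0320 × 18/12) = 20271.7 × 1.04917066 = 21268.4729
Value of long forward = (F − K)·e^(−rT) = (21268.4729 − 23058.8) · e^(−0.0618·18/12)
= -1790.3271 × 0.91146690 = -1631.82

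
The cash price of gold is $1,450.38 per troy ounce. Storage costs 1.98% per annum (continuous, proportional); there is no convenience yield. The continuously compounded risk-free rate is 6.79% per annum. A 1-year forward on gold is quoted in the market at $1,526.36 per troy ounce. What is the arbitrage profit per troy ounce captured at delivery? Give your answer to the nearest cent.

Fair forward: F* = S·e^(carry·T), with carry = (r + u) = 0.0679 + 0.0198 = 0.0877
F* = 1450.38 · e^(0.0877 × 1) = 1450.38 · e^0.08770000 = 1450.38 × 1.09166057 = $1583.3227
Market $1526.36 < fair $1583.3227: forward underpriced → reverse cash-and-carry (short spot, go long the forward).
At maturity, profit = |F_mkt − F*| = |1526.36 − 1583.3227| = $56.96 per troy ounce

$56.96 per troy ounce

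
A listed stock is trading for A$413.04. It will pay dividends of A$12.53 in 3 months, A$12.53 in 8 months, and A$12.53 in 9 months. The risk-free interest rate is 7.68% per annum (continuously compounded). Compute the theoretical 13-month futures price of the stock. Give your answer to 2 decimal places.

PV(dividends) I = 12.53·e^(−0.0768·3/12) + 12.53·e^(−0.0768·8/12) + 12.53·e^(−0.0768·9/12)
I = 12.2917 + 11.9046 + 11.8287 = 36.0250
F = (S − I)·e^(rT) = (413.04 − 36.0250) · e^(0.0768·13/12)
= 377.0150 · e^0.083200 = 377.0150 × 1.086759 = A$409.72

A$409.72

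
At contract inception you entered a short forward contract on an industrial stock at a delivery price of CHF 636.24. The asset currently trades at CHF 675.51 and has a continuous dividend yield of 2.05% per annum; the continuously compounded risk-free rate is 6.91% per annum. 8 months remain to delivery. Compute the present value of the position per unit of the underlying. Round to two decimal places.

-CHF 58.75

Current fair forward for the remaining 8 months: F = S·e^((r − q)·T), (r − q) = 0.0691 − 0.0205 = 0.0486
F = 675.51 · e^(0.0486 × 8/12) = 675.51 × 1.032931 = 697.7552
Value of long forward = (F − K)·e^(−rT) = (697.7552 − 636.24) · e^(−0.0691·8/12)
= 61.5152 × 0.954978 = 58.75
Short position value = −(long value) = -CHF 58.75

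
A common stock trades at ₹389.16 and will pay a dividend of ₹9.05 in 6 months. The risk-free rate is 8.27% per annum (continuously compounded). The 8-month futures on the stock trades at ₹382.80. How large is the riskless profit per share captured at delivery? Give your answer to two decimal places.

PV(dividends) I = 9.05·e^(−0.0827·6/12) = 8.6834
Fair futures F* = (S − I)·e^(rT) = (389.16 − 8.6834)·e^0.055133 = 380.4766 × 1.056681 = 402.0424
Market ₹382.80 < fair 402.0424: forward underpriced → reverse cash-and-carry (short the stock, invest proceeds at r, pay the dividends, go long the forward).
Profit at T = |F_mkt − F*| = |382.80 − 402.0424| = ₹19.24 per share

₹19.24 per share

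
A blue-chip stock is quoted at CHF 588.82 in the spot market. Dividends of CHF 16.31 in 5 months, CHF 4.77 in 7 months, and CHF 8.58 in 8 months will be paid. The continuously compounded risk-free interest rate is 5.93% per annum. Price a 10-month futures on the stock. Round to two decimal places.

CHF 588.42

PV(dividends) I = 16.31·e^(−0.0593·5/12) + 4.77·e^(−0.0593·7/12) + 8.58·e^(−0.0593·8/12)
I = 15.9119 + 4.6078 + 8.2474 = 28.7671
F = (S − I)·e^(rT) = (588.82 − 28.7671) · e^(0.0593·10/12)
= 560.0529 · e^0.049417 = 560.0529 × 1.050658 = CHF 588.42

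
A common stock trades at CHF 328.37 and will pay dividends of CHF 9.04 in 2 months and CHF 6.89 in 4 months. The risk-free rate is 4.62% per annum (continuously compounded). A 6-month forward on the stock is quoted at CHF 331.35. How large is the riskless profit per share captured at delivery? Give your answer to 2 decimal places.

PV(dividends) I = 9.04·e^(−0.0462·2/12) + 6.89·e^(−0.0462·4/12) = 15.7554
Fair forward F* = (S − I)·e^(rT) = (328.37 − 15.7554)·e^0.023100 = 312.6146 × 1.023369 = 319.9201
Market CHF 331.35 > fair 319.9201: forward overpriced → cash-and-carry (borrow at r, buy the stock and collect the dividends, short the forward).
Profit at T = |F_mkt − F*| = |331.35 − 319.9201| = CHF 11.43 per share

CHF 11.43 per share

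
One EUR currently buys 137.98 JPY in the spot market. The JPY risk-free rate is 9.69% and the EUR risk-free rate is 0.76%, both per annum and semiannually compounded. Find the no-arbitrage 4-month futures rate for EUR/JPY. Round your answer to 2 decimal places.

142.04

By covered interest parity, F = S · (1+r_JPY/2)^(2T) / (1+r_EUR/2)^(2T)
= 137.98 × 1.032045 / 1.002532 = 137.98 × 1.029438
F = 142.04 JPY per EUR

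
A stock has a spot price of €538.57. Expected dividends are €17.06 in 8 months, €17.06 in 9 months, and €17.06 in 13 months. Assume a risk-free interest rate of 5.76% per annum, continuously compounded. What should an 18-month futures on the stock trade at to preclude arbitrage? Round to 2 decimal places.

PV(dividends) I = 17.06·e^(−0.0576·8/12) + 17.06·e^(−0.0576·9/12) + 17.06·e^(−0.0576·13/12)
I = 16.4173 + 16.3387 + 16.0280 = 48.7840
F = (S − I)·e^(rT) = (538.57 − 48.7840) · e^(0.0576·18/12)
= 489.7860 · e^0.086400 = 489.7860 × 1.090242 = €533.99

€533.99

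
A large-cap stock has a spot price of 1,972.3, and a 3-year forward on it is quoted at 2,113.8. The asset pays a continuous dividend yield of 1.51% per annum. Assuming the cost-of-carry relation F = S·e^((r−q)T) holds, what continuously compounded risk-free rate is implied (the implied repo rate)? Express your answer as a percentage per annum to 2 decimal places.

3.82%

From F = S·e^((r−q)T): (r − q) = ln(F/S)/T
ln(2113.8/1972.3) = ln(1.071744) = 0.069287
(r − q) = 0.069287 / (3) = 0.023096
r = ln(F/S)/T + q = 0.023096 + 0.0151 = 0.038196
r = 3.82%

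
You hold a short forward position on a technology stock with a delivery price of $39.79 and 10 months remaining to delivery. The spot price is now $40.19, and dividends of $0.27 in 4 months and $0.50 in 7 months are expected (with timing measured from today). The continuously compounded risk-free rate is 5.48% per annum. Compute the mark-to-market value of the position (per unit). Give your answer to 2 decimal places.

PV(remaining dividends) I = 0.27·e^(−0.0548·4/12) + 0.50·e^(−0.0548·7/12) = 0.7494
Current forward F = (S − I)·e^(rT) = (40.19 − 0.7494)·e^(0.0548·10/12) = 39.4406 × 1.046725 = 41.2835
Value (long) = (F − K)·e^(−rT) = (41.2835 − 39.79) × 0.955360 = 1.4268
Short position value = −(long value) = -$1.43

-$1.43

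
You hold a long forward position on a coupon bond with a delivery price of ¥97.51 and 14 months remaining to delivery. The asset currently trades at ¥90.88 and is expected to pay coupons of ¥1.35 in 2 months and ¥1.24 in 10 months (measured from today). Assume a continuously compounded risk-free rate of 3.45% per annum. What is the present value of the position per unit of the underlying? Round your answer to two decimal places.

PV(remaining coupons) I = 1.35·e^(−0.0345·2/12) + 1.24·e^(−0.0345·10/12) = 2.5471
Current forward F = (S − I)·e^(rT) = (90.88 − 2.5471)·e^(0.0345·14/12) = 88.3329 × 1.041071 = 91.9608
Value (long) = (F − K)·e^(−rT) = (91.9608 − 97.51) × 0.960549 = -5.3303
Value = -¥5.33

-¥5.33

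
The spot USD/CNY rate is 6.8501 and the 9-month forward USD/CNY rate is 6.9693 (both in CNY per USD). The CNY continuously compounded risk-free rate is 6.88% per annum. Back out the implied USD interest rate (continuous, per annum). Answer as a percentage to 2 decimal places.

F = S·e^((r_CNY − r_USD)T) ⇒ r_USD = r_CNY − ln(F/S)/T
ln(6.9693/6.8501) = 0.017252; /(9/12) = 0.023003
r_USD = 0.0688 − 0.023003 = 0.045797
r_USD = 4.58%

4.58%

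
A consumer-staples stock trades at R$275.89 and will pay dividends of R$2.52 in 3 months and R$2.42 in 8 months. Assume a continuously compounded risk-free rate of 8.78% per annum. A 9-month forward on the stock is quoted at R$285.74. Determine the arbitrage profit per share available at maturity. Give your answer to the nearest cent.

R$3.86 per share

PV(dividends) I = 2.52·e^(−0.0878·3/12) + 2.42·e^(−0.0878·8/12) = 4.7477
Fair forward F* = (S − I)·e^(rT) = (275.89 − 4.7477)·e^0.065850 = 271.1423 × 1.068066 = 289.5979
Market R$285.74 < fair 289.5979: forward underpriced → reverse cash-and-carry (short the stock, invest proceeds at r, pay the dividends, go long the forward).
Profit at T = |F_mkt − F*| = |285.74 − 289.5979| = R$3.86 per share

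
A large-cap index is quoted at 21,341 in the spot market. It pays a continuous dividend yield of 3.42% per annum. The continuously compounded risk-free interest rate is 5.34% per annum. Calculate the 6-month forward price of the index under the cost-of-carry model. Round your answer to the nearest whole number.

21,547

F = S·e^((r − q)T) = 21341 · e^((0.0534 − 0.0342) × 6/12)
= 21341 · e^0.009600 = 21341 × 1.009646
F = 21,547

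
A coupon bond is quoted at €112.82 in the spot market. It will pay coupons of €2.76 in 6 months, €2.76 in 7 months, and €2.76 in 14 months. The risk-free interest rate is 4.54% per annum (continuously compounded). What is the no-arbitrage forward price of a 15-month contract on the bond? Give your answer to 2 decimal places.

€110.94

PV(coupons) I = 2.76·e^(−0.0454·6/12) + 2.76·e^(−0.0454·7/12) + 2.76·e^(−0.0454·14/12)
I = 2.6981 + 2.6879 + 2.6176 = 8.0036
F = (S − I)·e^(rT) = (112.82 − 8.0036) · e^(0.0454·15/12)
= 104.8164 · e^0.056750 = 104.8164 × 1.058391 = €110.94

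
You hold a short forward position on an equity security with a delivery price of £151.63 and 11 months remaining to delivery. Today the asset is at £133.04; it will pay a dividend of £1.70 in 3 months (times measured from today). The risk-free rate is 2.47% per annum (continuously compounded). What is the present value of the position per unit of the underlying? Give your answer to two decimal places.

PV(remaining dividends) I = 1.70·e^(−0.0247·3/12) = 1.6895
Current forward F = (S − I)·e^(rT) = (133.04 − 1.6895)·e^(0.0247·11/12) = 131.3505 × 1.022900 = 134.3584
Value (long) = (F − K)·e^(−rT) = (134.3584 − 151.63) × 0.977613 = -16.8849
Short position value = −(long value) = £16.88

£16.88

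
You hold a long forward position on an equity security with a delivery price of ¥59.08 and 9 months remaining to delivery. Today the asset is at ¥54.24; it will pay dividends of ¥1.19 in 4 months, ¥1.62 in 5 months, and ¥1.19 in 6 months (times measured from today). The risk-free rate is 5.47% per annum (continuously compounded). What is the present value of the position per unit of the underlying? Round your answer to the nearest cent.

PV(remaining dividends) I = 1.19·e^(−0.0547·4/12) + 1.62·e^(−0.0547·5/12) + 1.19·e^(−0.0547·6/12) = 3.9099
Current forward F = (S − I)·e^(rT) = (54.24 − 3.9099)·e^(0.0547·9/12) = 50.3301 × 1.041878 = 52.4378
Value (long) = (F − K)·e^(−rT) = (52.4378 − 59.08) × 0.959805 = -6.3752
Value = -¥6.38

-¥6.38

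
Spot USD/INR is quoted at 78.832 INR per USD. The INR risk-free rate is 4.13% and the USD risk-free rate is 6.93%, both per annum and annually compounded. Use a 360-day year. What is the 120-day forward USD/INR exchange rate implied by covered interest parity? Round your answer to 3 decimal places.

By covered interest parity, F = S · (1+r_INR)^T / (1+r_USD)^T
= 78.832 × 1.013581 / 1.022586 = 78.832 × 0.991194
F = 78.138 INR per USD

78.138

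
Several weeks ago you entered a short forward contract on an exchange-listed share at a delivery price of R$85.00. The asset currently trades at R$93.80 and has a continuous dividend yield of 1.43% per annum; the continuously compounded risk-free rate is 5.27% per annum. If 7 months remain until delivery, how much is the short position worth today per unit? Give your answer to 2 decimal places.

-R$10.59

Current fair forward for the remaining 7 months: F = S·e^((r − q)·T), (r − q) = 0.0527 − 0.0143 = 0.0384
F = 93.80 · e^(0.0384 × 7/12) = 93.80 × 1.022653 = 95.9249
Value of long forward = (F − K)·e^(−rT) = (95.9249 − 85.00) · e^(−0.0527·7/12)
= 10.9249 × 0.969726 = 10.59
Short position value = −(long value) = -R$10.59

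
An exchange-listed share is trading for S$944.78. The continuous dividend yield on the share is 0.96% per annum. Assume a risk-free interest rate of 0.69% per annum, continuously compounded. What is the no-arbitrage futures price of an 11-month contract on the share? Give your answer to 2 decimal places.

S$942.44

F = S·e^((r − q)T) = 944.78 · e^((0.0069 − 0.0096) × 11/12)
= 944.78 · e^-0.002475 = 944.78 × 0.997528
F = S$942.44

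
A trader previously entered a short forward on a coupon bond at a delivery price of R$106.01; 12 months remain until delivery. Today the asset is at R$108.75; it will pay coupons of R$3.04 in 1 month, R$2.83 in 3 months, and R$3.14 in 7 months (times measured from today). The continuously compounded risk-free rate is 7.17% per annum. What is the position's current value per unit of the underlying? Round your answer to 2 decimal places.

-R$1.26

PV(remaining coupons) I = 3.04·e^(−0.0717·1/12) + 2.83·e^(−0.0717·3/12) + 3.14·e^(−0.0717·7/12) = 8.8130
Current forward F = (S − I)·e^(rT) = (108.75 − 8.8130)·e^(0.0717·12/12) = 99.9370 × 1.074333 = 107.3656
Value (long) = (F − K)·e^(−rT) = (107.3656 − 106.01) × 0.930810 = 1.2618
Short position value = −(long value) = -R$1.26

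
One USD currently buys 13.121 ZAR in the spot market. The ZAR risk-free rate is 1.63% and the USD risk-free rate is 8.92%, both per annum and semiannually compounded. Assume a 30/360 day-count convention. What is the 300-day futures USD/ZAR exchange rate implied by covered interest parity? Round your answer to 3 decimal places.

By covered interest parity, F = S · (1+r_ZAR/2)^(2T) / (1+r_USD/2)^(2T)
= 13.121 × 1.013620 / 1.075433 = 13.121 × 0.942523
F = 12.367 ZAR per USD

12.367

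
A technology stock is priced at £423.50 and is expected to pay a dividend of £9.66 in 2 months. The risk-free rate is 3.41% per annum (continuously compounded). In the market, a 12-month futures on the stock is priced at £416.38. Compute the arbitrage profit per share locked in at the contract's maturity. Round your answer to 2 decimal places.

PV(dividends) I = 9.66·e^(−0.0341·2/12) = 9.6053
Fair futures F* = (S − I)·e^(rT) = (423.50 − 9.6053)·e^0.034100 = 413.8947 × 1.034688 = 428.2519
Market £416.38 < fair 428.2519: forward underpriced → reverse cash-and-carry (short the stock, invest proceeds at r, pay the dividends, go long the forward).
Profit at T = |F_mkt − F*| = |416.38 − 428.2519| = £11.87 per share

£11.87 per share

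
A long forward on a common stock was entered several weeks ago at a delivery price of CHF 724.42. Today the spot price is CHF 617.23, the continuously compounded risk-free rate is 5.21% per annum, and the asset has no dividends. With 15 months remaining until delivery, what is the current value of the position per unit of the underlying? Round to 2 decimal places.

-CHF 61.52

Current fair forward for the remaining 15 months: F = S·e^(r·T), r = 0.0521
F = 617.23 · e^(0.0521 × 15/12) = 617.23 × 1.067292 = 658.7646
Value of long forward = (F − K)·e^(−rT) = (658.7646 − 724.42) · e^(−0.0521·15/12)
= -65.6554 × 0.936950 = -61.52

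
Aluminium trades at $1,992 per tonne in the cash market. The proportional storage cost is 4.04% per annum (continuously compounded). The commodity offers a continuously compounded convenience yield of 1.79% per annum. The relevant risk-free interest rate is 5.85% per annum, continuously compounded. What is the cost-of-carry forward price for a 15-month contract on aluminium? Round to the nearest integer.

$2,204 per tonne

Net carry = r + u − y = 0.0585 + 0.0404 − 0.0179 = 0.0810
F = S·e^((r+u−y)T) = 1992 · e^(0.0810 × 15/12) = 1992 · e^0.101250
= 1992 × 1.106553 = $2,204 per tonne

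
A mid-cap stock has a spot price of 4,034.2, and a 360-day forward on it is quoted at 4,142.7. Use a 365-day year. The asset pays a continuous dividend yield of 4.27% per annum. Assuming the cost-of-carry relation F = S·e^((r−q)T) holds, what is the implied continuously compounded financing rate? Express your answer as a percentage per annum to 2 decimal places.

6.96%

From F = S·e^((r−q)T): (r − q) = ln(F/S)/T
ln(4142.7/4034.2) = ln(1.026895) = 0.026540
(r − q) = 0.026540 / (360/365) = 0.026909
r = ln(F/S)/T + q = 0.026909 + 0.0427 = 0.069609
r = 6.96%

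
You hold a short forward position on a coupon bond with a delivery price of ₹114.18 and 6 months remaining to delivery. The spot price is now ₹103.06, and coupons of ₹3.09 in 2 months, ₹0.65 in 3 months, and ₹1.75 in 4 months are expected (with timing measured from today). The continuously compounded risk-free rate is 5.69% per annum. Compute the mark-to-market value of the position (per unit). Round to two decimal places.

₹13.34

PV(remaining coupons) I = 3.09·e^(−0.0569·2/12) + 0.65·e^(−0.0569·3/12) + 1.75·e^(−0.0569·4/12) = 5.4188
Current forward F = (S − I)·e^(rT) = (103.06 − 5.4188)·e^(0.0569·6/12) = 97.6412 × 1.028859 = 100.4590
Value (long) = (F − K)·e^(−rT) = (100.4590 − 114.18) × 0.971951 = -13.3361
Short position value = −(long value) = ₹13.34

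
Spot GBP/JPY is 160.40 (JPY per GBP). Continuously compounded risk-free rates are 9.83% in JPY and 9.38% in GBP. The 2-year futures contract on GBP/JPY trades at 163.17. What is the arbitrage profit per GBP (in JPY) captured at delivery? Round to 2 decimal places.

1.32 per GBP (in JPY)

Fair futures: F* = S·e^(carry·T), with carry = (r_JPY − r_GBP) = 0.0983 − 0.0938 = 0.0045
F* = 160.40 · e^(0.0045 × 2) = 160.40 · e^0.009000 = 160.40 × 1.009041 = 161.8502
Market 163.17 > fair 161.8502: forward overpriced → cash-and-carry (buy spot, short the forward).
At maturity, profit = |F_mkt − F*| = |163.17 − 161.8502| = 1.32 per GBP (in JPY)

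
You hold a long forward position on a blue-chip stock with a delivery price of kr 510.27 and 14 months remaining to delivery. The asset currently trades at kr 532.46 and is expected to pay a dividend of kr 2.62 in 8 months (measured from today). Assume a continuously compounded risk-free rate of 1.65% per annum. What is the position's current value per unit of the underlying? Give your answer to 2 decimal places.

PV(remaining dividends) I = 2.62·e^(−0.0165·8/12) = 2.5913
Current forward F = (S − I)·e^(rT) = (532.46 − 2.5913)·e^(0.0165·14/12) = 529.8687 × 1.019436 = 540.1672
Value (long) = (F − K)·e^(−rT) = (540.1672 − 510.27) × 0.980934 = 29.3272
Value = kr 29.33

kr 29.33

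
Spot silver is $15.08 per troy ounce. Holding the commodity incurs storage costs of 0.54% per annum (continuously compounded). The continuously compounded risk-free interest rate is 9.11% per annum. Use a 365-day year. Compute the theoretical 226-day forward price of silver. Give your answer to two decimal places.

Net carry = r + u − y = 0.0911 + 0.0054 − 0.0000 = 0.0965
F = S·e^((r+u−y)T) = 15.08 · e^(0.0965 × 226/365) = 15.08 · e^0.059751
= 15.08 × 1.061572 = $16.01 per troy ounce

$16.01 per troy ounce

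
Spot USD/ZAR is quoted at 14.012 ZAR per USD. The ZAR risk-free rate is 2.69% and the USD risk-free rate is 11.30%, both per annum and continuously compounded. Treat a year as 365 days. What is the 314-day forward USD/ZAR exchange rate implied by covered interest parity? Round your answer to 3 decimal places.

13.012

F = S·e^((r_ZAR − r_USD)T) = 14.012 · e^((0.0269 − 0.1130) × 314/365)
= 14.012 · e^-0.074070 = 14.012 × 0.928607
F = 13.012 ZAR per USD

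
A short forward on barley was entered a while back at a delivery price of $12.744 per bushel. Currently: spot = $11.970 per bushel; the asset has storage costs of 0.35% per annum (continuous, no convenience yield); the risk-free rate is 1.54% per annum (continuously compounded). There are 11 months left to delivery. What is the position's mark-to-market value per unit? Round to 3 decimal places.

Current fair forward for the remaining 11 months: F = S·e^((r + u)·T), (r + u) = 0.0154 + 0.0035 = 0.0189
F = 11.970 · e^(0.0189 × 11/12) = 11.970 × 1.017476 = 12.1792
Value of long forward = (F − K)·e^(−rT) = (12.1792 − 12.744) · e^(−0.0154·11/12)
= -0.5648 × 0.985983 = -0.557
Short position value = −(long value) = $0.557

$0.557 per bushel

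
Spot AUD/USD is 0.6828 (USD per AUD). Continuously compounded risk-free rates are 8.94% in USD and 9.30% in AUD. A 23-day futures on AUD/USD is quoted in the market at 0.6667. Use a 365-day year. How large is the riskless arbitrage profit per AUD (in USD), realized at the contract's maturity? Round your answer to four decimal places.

0.0159 per AUD (in USD)

Fair futures: F* = S·e^(carry·T), with carry = (r_USD − r_AUD) = 0.0894 − 0.0930 = -0.0036
F* = 0.6828 · e^(-0.0036 × 23/365) = 0.6828 · e^-0.000227 = 0.6828 × 0.999773 = 0.6826
Market 0.6667 < fair 0.6826: forward underpriced → reverse cash-and-carry (short spot, go long the forward).
At maturity, profit = |F_mkt − F*| = |0.6667 − 0.6826| = 0.0159 per AUD (in USD)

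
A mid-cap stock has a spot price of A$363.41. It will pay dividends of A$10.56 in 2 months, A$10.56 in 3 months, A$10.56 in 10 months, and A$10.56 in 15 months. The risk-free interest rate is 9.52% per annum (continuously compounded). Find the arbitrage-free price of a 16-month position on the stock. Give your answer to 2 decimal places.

PV(dividends) I = 10.56·e^(−0.0952·2/12) + 10.56·e^(−0.0952·3/12) + 10.56·e^(−0.0952·10/12) + 10.56·e^(−0.0952·15/12)
I = 10.3938 + 10.3116 + 9.7546 + 9.3753 = 39.8353
F = (S − I)·e^(rT) = (363.41 − 39.8353) · e^(0.0952·16/12)
= 323.5747 · e^0.126933 = 323.5747 × 1.135341 = A$367.37

A$367.37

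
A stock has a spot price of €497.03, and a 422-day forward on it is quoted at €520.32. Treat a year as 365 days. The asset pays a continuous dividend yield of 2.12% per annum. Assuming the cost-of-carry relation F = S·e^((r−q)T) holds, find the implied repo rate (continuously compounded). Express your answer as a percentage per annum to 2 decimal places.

6.08%

From F = S·e^((r−q)T): (r − q) = ln(F/S)/T
ln(520.32/497.03) = ln(1.046858) = 0.045793
(r − q) = 0.045793 / (422/365) = 0.039608
r = ln(F/S)/T + q = 0.039608 + 0.0212 = 0.060808
r = 6.08%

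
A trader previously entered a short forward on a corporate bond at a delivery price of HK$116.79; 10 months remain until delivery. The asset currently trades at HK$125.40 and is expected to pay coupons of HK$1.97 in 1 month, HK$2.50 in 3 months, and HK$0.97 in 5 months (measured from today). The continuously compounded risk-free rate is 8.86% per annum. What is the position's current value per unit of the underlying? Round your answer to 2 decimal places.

-HK$11.59

PV(remaining coupons) I = 1.97·e^(−0.0886·1/12) + 2.50·e^(−0.0886·3/12) + 0.97·e^(−0.0886·5/12) = 5.3356
Current forward F = (S − I)·e^(rT) = (125.40 − 5.3356)·e^(0.0886·10/12) = 120.0644 × 1.076627 = 129.2646
Value (long) = (F − K)·e^(−rT) = (129.2646 − 116.79) × 0.928826 = 11.5867
Short position value = −(long value) = -HK$11.59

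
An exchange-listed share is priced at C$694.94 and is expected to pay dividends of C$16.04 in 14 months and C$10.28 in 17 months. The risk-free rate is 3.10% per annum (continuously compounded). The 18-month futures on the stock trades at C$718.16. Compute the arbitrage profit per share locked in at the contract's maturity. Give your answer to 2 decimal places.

PV(dividends) I = 16.04·e^(−0.0310·14/12) + 10.28·e^(−0.0310·17/12) = 25.3086
Fair futures F* = (S − I)·e^(rT) = (694.94 − 25.3086)·e^0.046500 = 669.6314 × 1.047598 = 701.5045
Market C$718.16 > fair 701.5045: forward overpriced → cash-and-carry (borrow at r, buy the stock and collect the dividends, short the forward).
Profit at T = |F_mkt − F*| = |718.16 − 701.5045| = C$16.66 per share

C$16.66 per share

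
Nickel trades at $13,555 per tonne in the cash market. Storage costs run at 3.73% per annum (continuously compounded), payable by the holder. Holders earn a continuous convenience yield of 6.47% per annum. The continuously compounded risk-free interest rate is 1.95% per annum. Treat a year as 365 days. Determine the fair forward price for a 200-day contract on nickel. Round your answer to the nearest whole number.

$13,496 per tonne

Net carry = r + u − y = 0.0195 + 0.0373 − 0.0647 = -0.0079
F = S·e^((r+u−y)T) = 13555 · e^(-0.0079 × 200/365) = 13555 · e^-0.004329
= 13555 × 0.995680 = $13,496 per tonne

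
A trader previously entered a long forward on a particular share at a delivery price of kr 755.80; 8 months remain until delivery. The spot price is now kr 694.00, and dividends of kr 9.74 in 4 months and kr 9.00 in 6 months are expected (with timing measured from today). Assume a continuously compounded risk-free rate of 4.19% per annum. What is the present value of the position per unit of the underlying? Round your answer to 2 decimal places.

PV(remaining dividends) I = 9.74·e^(−0.0419·4/12) + 9.00·e^(−0.0419·6/12) = 18.4183
Current forward F = (S − I)·e^(rT) = (694.00 − 18.4183)·e^(0.0419·8/12) = 675.5817 × 1.028327 = 694.7189
Value (long) = (F − K)·e^(−rT) = (694.7189 − 755.80) × 0.972453 = -59.3985
Value = -kr 59.40

-kr 59.40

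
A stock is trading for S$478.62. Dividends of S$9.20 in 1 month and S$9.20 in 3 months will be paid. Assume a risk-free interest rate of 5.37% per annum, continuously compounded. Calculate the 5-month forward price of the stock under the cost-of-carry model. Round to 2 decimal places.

PV(dividends) I = 9.20·e^(−0.0537·1/12) + 9.20·e^(−0.0537·3/12)
I = 9.1589 + 9.0773 = 18.2362
F = (S − I)·e^(rT) = (478.62 − 18.2362) · e^(0.0537·5/12)
= 460.3838 · e^0.022375 = 460.3838 × 1.022627 = S$470.80

S$470.80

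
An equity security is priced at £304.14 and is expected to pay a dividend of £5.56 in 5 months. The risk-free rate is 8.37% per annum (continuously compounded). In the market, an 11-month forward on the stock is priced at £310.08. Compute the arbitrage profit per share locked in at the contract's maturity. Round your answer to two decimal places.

£12.52 per share

PV(dividends) I = 5.56·e^(−0.0837·5/12) = 5.3694
Fair forward F* = (S − I)·e^(rT) = (304.14 − 5.3694)·e^0.076725 = 298.7706 × 1.079745 = 322.5961
Market £310.08 < fair 322.5961: forward underpriced → reverse cash-and-carry (short the stock, invest proceeds at r, pay the dividends, go long the forward).
Profit at T = |F_mkt − F*| = |310.08 − 322.5961| = £12.52 per share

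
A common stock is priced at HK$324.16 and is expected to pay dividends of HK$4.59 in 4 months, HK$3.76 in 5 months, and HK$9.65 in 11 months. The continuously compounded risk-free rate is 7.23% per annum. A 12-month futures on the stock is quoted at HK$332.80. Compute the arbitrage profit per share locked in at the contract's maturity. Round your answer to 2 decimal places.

HK$2.78 per share

PV(dividends) I = 4.59·e^(−0.0723·4/12) + 3.76·e^(−0.0723·5/12) + 9.65·e^(−0.0723·11/12) = 17.1603
Fair futures F* = (S − I)·e^(rT) = (324.16 − 17.1603)·e^0.072300 = 306.9997 × 1.074978 = 330.0179
Market HK$332.80 > fair 330.0179: forward overpriced → cash-and-carry (borrow at r, buy the stock and collect the dividends, short the forward).
Profit at T = |F_mkt − F*| = |332.80 − 330.0179| = HK$2.78 per share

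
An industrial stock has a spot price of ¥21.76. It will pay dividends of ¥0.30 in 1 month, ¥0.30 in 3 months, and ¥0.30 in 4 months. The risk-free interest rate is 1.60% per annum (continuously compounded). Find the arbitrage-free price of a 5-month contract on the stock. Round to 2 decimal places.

¥21.00

PV(dividends) I = 0.30·e^(−0.0160·1/12) + 0.30·e^(−0.0160·3/12) + 0.30·e^(−0.0160·4/12)
I = 0.2996 + 0.2988 + 0.2984 = 0.8968
F = (S − I)·e^(rT) = (21.76 − 0.8968) · e^(0.0160·5/12)
= 20.8632 · e^0.006667 = 20.8632 × 1.006689 = ¥21.00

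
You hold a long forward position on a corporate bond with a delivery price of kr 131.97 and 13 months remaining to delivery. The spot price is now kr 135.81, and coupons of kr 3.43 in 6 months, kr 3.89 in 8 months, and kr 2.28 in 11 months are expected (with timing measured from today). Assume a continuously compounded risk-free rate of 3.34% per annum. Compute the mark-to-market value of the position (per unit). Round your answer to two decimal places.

-kr 0.86

PV(remaining coupons) I = 3.43·e^(−0.0334·6/12) + 3.89·e^(−0.0334·8/12) + 2.28·e^(−0.0334·11/12) = 9.3888
Current forward F = (S − I)·e^(rT) = (135.81 − 9.3888)·e^(0.0334·13/12) = 126.4212 × 1.036846 = 131.0793
Value (long) = (F − K)·e^(−rT) = (131.0793 − 131.97) × 0.964463 = -0.8590
Value = -kr 0.86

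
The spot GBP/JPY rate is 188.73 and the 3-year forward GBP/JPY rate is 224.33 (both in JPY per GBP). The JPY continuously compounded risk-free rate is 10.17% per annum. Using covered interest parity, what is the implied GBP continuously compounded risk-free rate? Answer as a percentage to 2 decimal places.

4.41%

F = S·e^((r_JPY − r_GBP)T) ⇒ r_GBP = r_JPY − ln(F/S)/T
ln(224.33/188.73) = 0.172801; /(3) = 0.057600
r_GBP = 0.1017 − 0.057600 = 0.044100
r_GBP = 4.41%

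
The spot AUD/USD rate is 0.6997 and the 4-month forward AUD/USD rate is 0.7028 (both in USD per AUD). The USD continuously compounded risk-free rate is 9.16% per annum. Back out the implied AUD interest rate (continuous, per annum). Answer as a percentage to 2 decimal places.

7.83%

F = S·e^((r_USD − r_AUD)T) ⇒ r_AUD = r_USD − ln(F/S)/T
ln(0.7028/0.6997) = 0.004421; /(4/12) = 0.013263
r_AUD = 0.0916 − 0.013263 = 0.078337
r_AUD = 7.83%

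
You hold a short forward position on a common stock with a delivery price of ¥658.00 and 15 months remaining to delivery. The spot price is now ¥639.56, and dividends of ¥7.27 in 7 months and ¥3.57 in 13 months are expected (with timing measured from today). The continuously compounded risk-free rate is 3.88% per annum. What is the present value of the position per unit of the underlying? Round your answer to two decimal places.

-¥2.18

PV(remaining dividends) I = 7.27·e^(−0.0388·7/12) + 3.57·e^(−0.0388·13/12) = 10.5304
Current forward F = (S − I)·e^(rT) = (639.56 − 10.5304)·e^(0.0388·15/12) = 629.0296 × 1.049695 = 660.2892
Value (long) = (F − K)·e^(−rT) = (660.2892 − 658.00) × 0.952657 = 2.1808
Short position value = −(long value) = -¥2.18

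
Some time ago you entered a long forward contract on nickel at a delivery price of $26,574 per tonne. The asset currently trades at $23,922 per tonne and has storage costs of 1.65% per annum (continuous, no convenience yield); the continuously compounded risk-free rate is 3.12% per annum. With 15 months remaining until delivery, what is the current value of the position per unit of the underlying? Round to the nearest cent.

Current fair forward for the remaining 15 months: F = S·e^((r + u)·T), (r + u) = 0.0312 + 0.0165 = 0.0477
F = 23922 · e^(0.0477 × 15/12) = 23922 × 1.06143843 = 25391.7301
Value of long forward = (F − K)·e^(−rT) = (25391.7301 − 26574) · e^(−0.0312·15/12)
= -1182.2699 × 0.96175071 = -1137.05

-$1137.05 per tonne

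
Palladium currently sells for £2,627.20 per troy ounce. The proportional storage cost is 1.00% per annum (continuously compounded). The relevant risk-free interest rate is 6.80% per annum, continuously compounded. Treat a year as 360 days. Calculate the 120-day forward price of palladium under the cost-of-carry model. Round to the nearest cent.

£2,696.40 per troy ounce

Net carry = r + u − y = 0.0680 + 0.0100 − 0.0000 = 0.0780
F = S·e^((r+u−y)T) = 2627.20 · e^(0.0780 × 120/360) = 2627.20 · e^0.02600000
= 2627.20 × 1.02634095 = £2,696.40 per troy ounce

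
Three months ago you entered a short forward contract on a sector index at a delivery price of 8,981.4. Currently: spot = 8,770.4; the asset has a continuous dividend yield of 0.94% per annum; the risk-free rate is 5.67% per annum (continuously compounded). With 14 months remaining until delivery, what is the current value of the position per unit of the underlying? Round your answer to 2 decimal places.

Current fair forward for the remaining 14 months: F = S·e^((r − q)·T), (r − q) = 0.0567 − 0.0094 = 0.0473
F = 8770.4 · e^(0.0473 × 14/12) = 8770.4 × 1.05673433 = 9267.9828
Value of long forward = (F − K)·e^(−rT) = (9267.9828 − 8981.4) · e^(−0.0567·14/12)
= 286.5828 × 0.93599046 = 268.24
Short position value = −(long value) = -268.24

-268.24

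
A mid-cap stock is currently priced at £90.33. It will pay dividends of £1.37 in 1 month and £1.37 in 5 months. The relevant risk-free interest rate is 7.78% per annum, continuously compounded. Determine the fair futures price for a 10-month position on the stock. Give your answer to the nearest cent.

PV(dividends) I = 1.37·e^(−0.0778·1/12) + 1.37·e^(−0.0778·5/12)
I = 1.3611 + 1.3263 = 2.6874
F = (S − I)·e^(rT) = (90.33 − 2.6874) · e^(0.0778·10/12)
= 87.6426 · e^0.064833 = 87.6426 × 1.066981 = £93.51

£93.51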